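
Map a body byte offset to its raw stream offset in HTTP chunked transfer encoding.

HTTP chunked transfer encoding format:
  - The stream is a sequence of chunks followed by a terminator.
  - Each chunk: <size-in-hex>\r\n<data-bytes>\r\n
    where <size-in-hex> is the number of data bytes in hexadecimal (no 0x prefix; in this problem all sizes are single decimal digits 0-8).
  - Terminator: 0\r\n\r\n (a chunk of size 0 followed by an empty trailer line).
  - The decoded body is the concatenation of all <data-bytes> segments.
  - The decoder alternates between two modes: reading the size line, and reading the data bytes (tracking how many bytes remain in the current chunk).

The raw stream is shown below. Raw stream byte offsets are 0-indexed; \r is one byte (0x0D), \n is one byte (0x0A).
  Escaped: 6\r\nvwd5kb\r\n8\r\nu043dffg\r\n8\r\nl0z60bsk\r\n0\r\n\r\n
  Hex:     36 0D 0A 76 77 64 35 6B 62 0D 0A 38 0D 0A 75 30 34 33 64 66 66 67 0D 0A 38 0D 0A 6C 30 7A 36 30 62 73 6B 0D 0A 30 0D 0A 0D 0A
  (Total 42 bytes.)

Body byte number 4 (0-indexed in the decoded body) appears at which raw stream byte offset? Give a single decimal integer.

Chunk 1: stream[0..1]='6' size=0x6=6, data at stream[3..9]='vwd5kb' -> body[0..6], body so far='vwd5kb'
Chunk 2: stream[11..12]='8' size=0x8=8, data at stream[14..22]='u043dffg' -> body[6..14], body so far='vwd5kbu043dffg'
Chunk 3: stream[24..25]='8' size=0x8=8, data at stream[27..35]='l0z60bsk' -> body[14..22], body so far='vwd5kbu043dffgl0z60bsk'
Chunk 4: stream[37..38]='0' size=0 (terminator). Final body='vwd5kbu043dffgl0z60bsk' (22 bytes)
Body byte 4 at stream offset 7

Answer: 7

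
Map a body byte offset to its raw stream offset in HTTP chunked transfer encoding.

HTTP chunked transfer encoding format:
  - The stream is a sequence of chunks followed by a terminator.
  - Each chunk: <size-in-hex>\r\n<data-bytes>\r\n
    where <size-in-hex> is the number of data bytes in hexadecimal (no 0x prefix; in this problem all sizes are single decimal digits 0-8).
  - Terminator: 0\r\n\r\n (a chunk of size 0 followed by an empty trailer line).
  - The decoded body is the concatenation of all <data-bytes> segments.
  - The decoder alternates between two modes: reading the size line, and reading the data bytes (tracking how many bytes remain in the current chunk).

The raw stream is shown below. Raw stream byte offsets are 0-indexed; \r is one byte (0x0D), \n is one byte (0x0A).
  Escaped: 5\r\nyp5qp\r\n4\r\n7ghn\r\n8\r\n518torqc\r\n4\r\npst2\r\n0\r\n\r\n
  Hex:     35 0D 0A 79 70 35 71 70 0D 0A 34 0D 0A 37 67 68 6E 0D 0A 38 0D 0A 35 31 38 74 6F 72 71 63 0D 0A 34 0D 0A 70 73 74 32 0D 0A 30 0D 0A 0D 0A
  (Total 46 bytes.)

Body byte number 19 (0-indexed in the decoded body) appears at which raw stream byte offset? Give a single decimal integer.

Chunk 1: stream[0..1]='5' size=0x5=5, data at stream[3..8]='yp5qp' -> body[0..5], body so far='yp5qp'
Chunk 2: stream[10..11]='4' size=0x4=4, data at stream[13..17]='7ghn' -> body[5..9], body so far='yp5qp7ghn'
Chunk 3: stream[19..20]='8' size=0x8=8, data at stream[22..30]='518torqc' -> body[9..17], body so far='yp5qp7ghn518torqc'
Chunk 4: stream[32..33]='4' size=0x4=4, data at stream[35..39]='pst2' -> body[17..21], body so far='yp5qp7ghn518torqcpst2'
Chunk 5: stream[41..42]='0' size=0 (terminator). Final body='yp5qp7ghn518torqcpst2' (21 bytes)
Body byte 19 at stream offset 37

Answer: 37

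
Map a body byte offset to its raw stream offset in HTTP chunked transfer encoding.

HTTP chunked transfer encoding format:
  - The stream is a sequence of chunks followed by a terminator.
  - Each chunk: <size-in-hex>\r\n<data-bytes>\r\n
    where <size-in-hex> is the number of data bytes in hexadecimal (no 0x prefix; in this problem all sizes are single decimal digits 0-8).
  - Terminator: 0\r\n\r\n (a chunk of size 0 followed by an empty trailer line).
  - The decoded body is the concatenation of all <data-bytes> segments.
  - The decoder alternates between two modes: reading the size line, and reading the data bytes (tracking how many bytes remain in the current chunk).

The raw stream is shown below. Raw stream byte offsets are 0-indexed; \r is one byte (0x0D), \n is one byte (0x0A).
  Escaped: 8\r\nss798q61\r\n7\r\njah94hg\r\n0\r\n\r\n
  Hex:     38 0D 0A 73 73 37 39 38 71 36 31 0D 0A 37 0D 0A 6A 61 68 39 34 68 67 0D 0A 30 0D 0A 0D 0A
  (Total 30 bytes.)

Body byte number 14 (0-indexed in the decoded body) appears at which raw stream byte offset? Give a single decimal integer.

Chunk 1: stream[0..1]='8' size=0x8=8, data at stream[3..11]='ss798q61' -> body[0..8], body so far='ss798q61'
Chunk 2: stream[13..14]='7' size=0x7=7, data at stream[16..23]='jah94hg' -> body[8..15], body so far='ss798q61jah94hg'
Chunk 3: stream[25..26]='0' size=0 (terminator). Final body='ss798q61jah94hg' (15 bytes)
Body byte 14 at stream offset 22

Answer: 22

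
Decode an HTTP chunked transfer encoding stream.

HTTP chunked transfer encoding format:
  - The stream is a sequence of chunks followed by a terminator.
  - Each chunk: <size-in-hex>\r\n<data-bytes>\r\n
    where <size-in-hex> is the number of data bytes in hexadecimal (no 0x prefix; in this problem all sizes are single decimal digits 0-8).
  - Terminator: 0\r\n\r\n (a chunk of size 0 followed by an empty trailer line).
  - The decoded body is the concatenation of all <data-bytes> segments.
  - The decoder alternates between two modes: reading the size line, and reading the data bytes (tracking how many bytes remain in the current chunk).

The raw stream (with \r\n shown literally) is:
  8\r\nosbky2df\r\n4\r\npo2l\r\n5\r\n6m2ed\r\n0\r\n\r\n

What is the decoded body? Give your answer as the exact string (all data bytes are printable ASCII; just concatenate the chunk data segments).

Answer: osbky2dfpo2l6m2ed

Derivation:
Chunk 1: stream[0..1]='8' size=0x8=8, data at stream[3..11]='osbky2df' -> body[0..8], body so far='osbky2df'
Chunk 2: stream[13..14]='4' size=0x4=4, data at stream[16..20]='po2l' -> body[8..12], body so far='osbky2dfpo2l'
Chunk 3: stream[22..23]='5' size=0x5=5, data at stream[25..30]='6m2ed' -> body[12..17], body so far='osbky2dfpo2l6m2ed'
Chunk 4: stream[32..33]='0' size=0 (terminator). Final body='osbky2dfpo2l6m2ed' (17 bytes)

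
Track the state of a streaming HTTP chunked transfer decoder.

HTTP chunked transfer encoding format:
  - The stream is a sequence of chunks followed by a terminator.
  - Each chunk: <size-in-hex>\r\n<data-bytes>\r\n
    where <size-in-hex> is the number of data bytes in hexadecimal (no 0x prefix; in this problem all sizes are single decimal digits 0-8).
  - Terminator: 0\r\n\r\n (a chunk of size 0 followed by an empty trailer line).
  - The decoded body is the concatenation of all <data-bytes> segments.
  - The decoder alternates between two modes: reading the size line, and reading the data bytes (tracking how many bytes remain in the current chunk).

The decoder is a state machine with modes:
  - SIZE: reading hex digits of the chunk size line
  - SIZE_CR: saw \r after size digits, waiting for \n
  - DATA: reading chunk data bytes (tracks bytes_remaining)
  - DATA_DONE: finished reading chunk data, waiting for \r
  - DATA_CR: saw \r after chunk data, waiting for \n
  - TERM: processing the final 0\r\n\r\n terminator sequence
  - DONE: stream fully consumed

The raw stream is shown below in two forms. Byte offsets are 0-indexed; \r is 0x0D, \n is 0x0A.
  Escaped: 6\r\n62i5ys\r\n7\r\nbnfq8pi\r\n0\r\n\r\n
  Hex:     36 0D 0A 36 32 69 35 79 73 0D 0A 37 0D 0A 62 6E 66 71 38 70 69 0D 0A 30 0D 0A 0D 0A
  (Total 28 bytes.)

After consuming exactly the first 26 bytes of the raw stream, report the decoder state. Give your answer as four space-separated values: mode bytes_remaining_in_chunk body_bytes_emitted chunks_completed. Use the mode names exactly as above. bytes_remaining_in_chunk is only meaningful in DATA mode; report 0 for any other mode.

Answer: TERM 0 13 2

Derivation:
Byte 0 = '6': mode=SIZE remaining=0 emitted=0 chunks_done=0
Byte 1 = 0x0D: mode=SIZE_CR remaining=0 emitted=0 chunks_done=0
Byte 2 = 0x0A: mode=DATA remaining=6 emitted=0 chunks_done=0
Byte 3 = '6': mode=DATA remaining=5 emitted=1 chunks_done=0
Byte 4 = '2': mode=DATA remaining=4 emitted=2 chunks_done=0
Byte 5 = 'i': mode=DATA remaining=3 emitted=3 chunks_done=0
Byte 6 = '5': mode=DATA remaining=2 emitted=4 chunks_done=0
Byte 7 = 'y': mode=DATA remaining=1 emitted=5 chunks_done=0
Byte 8 = 's': mode=DATA_DONE remaining=0 emitted=6 chunks_done=0
Byte 9 = 0x0D: mode=DATA_CR remaining=0 emitted=6 chunks_done=0
Byte 10 = 0x0A: mode=SIZE remaining=0 emitted=6 chunks_done=1
Byte 11 = '7': mode=SIZE remaining=0 emitted=6 chunks_done=1
Byte 12 = 0x0D: mode=SIZE_CR remaining=0 emitted=6 chunks_done=1
Byte 13 = 0x0A: mode=DATA remaining=7 emitted=6 chunks_done=1
Byte 14 = 'b': mode=DATA remaining=6 emitted=7 chunks_done=1
Byte 15 = 'n': mode=DATA remaining=5 emitted=8 chunks_done=1
Byte 16 = 'f': mode=DATA remaining=4 emitted=9 chunks_done=1
Byte 17 = 'q': mode=DATA remaining=3 emitted=10 chunks_done=1
Byte 18 = '8': mode=DATA remaining=2 emitted=11 chunks_done=1
Byte 19 = 'p': mode=DATA remaining=1 emitted=12 chunks_done=1
Byte 20 = 'i': mode=DATA_DONE remaining=0 emitted=13 chunks_done=1
Byte 21 = 0x0D: mode=DATA_CR remaining=0 emitted=13 chunks_done=1
Byte 22 = 0x0A: mode=SIZE remaining=0 emitted=13 chunks_done=2
Byte 23 = '0': mode=SIZE remaining=0 emitted=13 chunks_done=2
Byte 24 = 0x0D: mode=SIZE_CR remaining=0 emitted=13 chunks_done=2
Byte 25 = 0x0A: mode=TERM remaining=0 emitted=13 chunks_done=2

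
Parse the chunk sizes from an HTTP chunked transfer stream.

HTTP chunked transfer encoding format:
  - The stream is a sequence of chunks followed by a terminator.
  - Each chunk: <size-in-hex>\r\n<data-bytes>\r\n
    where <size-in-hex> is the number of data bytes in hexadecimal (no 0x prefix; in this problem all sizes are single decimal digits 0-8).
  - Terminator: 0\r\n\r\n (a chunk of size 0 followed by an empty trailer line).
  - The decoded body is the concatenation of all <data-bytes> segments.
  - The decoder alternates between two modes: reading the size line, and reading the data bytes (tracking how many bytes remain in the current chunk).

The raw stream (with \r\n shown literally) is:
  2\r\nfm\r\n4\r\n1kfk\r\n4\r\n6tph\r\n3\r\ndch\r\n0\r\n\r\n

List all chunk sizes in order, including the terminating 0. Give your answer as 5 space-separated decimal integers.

Answer: 2 4 4 3 0

Derivation:
Chunk 1: stream[0..1]='2' size=0x2=2, data at stream[3..5]='fm' -> body[0..2], body so far='fm'
Chunk 2: stream[7..8]='4' size=0x4=4, data at stream[10..14]='1kfk' -> body[2..6], body so far='fm1kfk'
Chunk 3: stream[16..17]='4' size=0x4=4, data at stream[19..23]='6tph' -> body[6..10], body so far='fm1kfk6tph'
Chunk 4: stream[25..26]='3' size=0x3=3, data at stream[28..31]='dch' -> body[10..13], body so far='fm1kfk6tphdch'
Chunk 5: stream[33..34]='0' size=0 (terminator). Final body='fm1kfk6tphdch' (13 bytes)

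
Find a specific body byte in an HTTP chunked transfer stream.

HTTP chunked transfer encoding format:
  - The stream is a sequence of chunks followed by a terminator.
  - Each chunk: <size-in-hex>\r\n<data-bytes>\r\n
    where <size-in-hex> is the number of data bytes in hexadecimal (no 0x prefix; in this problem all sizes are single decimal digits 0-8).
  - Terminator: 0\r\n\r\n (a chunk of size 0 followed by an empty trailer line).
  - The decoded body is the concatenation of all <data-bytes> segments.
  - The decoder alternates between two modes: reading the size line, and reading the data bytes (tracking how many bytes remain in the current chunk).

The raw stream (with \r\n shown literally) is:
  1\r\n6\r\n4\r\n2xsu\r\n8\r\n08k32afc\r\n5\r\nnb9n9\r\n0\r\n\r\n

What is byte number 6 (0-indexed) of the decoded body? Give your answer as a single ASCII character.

Answer: 8

Derivation:
Chunk 1: stream[0..1]='1' size=0x1=1, data at stream[3..4]='6' -> body[0..1], body so far='6'
Chunk 2: stream[6..7]='4' size=0x4=4, data at stream[9..13]='2xsu' -> body[1..5], body so far='62xsu'
Chunk 3: stream[15..16]='8' size=0x8=8, data at stream[18..26]='08k32afc' -> body[5..13], body so far='62xsu08k32afc'
Chunk 4: stream[28..29]='5' size=0x5=5, data at stream[31..36]='nb9n9' -> body[13..18], body so far='62xsu08k32afcnb9n9'
Chunk 5: stream[38..39]='0' size=0 (terminator). Final body='62xsu08k32afcnb9n9' (18 bytes)
Body byte 6 = '8'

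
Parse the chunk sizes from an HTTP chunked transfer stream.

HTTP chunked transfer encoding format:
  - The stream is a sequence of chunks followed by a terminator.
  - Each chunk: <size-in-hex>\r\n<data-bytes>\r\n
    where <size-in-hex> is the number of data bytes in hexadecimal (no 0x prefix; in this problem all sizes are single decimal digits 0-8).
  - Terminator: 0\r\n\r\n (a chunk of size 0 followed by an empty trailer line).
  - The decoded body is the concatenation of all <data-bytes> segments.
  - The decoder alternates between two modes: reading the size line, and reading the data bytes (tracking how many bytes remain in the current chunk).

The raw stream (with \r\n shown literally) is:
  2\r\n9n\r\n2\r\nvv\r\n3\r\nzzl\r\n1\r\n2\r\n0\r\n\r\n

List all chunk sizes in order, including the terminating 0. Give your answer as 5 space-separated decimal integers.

Answer: 2 2 3 1 0

Derivation:
Chunk 1: stream[0..1]='2' size=0x2=2, data at stream[3..5]='9n' -> body[0..2], body so far='9n'
Chunk 2: stream[7..8]='2' size=0x2=2, data at stream[10..12]='vv' -> body[2..4], body so far='9nvv'
Chunk 3: stream[14..15]='3' size=0x3=3, data at stream[17..20]='zzl' -> body[4..7], body so far='9nvvzzl'
Chunk 4: stream[22..23]='1' size=0x1=1, data at stream[25..26]='2' -> body[7..8], body so far='9nvvzzl2'
Chunk 5: stream[28..29]='0' size=0 (terminator). Final body='9nvvzzl2' (8 bytes)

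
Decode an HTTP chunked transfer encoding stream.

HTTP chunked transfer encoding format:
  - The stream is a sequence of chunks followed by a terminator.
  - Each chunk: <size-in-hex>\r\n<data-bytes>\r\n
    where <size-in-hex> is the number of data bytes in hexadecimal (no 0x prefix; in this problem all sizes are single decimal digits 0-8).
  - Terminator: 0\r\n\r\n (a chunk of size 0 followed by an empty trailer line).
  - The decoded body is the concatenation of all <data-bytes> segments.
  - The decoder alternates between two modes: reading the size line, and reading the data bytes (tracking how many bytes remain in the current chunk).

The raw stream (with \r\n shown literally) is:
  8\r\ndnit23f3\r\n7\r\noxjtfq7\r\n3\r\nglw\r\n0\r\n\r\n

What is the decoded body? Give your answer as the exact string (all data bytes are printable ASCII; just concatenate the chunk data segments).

Chunk 1: stream[0..1]='8' size=0x8=8, data at stream[3..11]='dnit23f3' -> body[0..8], body so far='dnit23f3'
Chunk 2: stream[13..14]='7' size=0x7=7, data at stream[16..23]='oxjtfq7' -> body[8..15], body so far='dnit23f3oxjtfq7'
Chunk 3: stream[25..26]='3' size=0x3=3, data at stream[28..31]='glw' -> body[15..18], body so far='dnit23f3oxjtfq7glw'
Chunk 4: stream[33..34]='0' size=0 (terminator). Final body='dnit23f3oxjtfq7glw' (18 bytes)

Answer: dnit23f3oxjtfq7glw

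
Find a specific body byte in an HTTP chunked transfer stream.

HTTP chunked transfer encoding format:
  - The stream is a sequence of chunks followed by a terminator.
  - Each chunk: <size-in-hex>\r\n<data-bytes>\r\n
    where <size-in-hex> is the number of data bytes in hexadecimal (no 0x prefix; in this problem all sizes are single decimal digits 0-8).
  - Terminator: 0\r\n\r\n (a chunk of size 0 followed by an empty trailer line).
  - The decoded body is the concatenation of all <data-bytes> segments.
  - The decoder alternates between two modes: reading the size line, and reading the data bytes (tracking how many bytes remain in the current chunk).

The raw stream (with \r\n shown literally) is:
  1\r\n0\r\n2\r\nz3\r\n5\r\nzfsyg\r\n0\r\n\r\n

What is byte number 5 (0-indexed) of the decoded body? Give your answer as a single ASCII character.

Answer: s

Derivation:
Chunk 1: stream[0..1]='1' size=0x1=1, data at stream[3..4]='0' -> body[0..1], body so far='0'
Chunk 2: stream[6..7]='2' size=0x2=2, data at stream[9..11]='z3' -> body[1..3], body so far='0z3'
Chunk 3: stream[13..14]='5' size=0x5=5, data at stream[16..21]='zfsyg' -> body[3..8], body so far='0z3zfsyg'
Chunk 4: stream[23..24]='0' size=0 (terminator). Final body='0z3zfsyg' (8 bytes)
Body byte 5 = 's'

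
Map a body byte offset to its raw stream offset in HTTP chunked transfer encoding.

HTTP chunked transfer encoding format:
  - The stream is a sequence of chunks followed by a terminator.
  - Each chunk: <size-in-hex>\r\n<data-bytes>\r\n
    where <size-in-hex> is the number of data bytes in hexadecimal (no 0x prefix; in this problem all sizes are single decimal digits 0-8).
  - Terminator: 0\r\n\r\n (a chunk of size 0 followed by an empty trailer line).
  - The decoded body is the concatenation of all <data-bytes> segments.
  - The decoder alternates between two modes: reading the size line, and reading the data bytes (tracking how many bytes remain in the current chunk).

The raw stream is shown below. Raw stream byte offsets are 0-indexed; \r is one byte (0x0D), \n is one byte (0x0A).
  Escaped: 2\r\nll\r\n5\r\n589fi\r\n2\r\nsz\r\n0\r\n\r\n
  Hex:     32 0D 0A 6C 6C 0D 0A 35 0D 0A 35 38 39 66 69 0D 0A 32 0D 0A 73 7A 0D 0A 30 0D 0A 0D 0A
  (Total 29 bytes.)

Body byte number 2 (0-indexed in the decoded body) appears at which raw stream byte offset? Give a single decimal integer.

Chunk 1: stream[0..1]='2' size=0x2=2, data at stream[3..5]='ll' -> body[0..2], body so far='ll'
Chunk 2: stream[7..8]='5' size=0x5=5, data at stream[10..15]='589fi' -> body[2..7], body so far='ll589fi'
Chunk 3: stream[17..18]='2' size=0x2=2, data at stream[20..22]='sz' -> body[7..9], body so far='ll589fisz'
Chunk 4: stream[24..25]='0' size=0 (terminator). Final body='ll589fisz' (9 bytes)
Body byte 2 at stream offset 10

Answer: 10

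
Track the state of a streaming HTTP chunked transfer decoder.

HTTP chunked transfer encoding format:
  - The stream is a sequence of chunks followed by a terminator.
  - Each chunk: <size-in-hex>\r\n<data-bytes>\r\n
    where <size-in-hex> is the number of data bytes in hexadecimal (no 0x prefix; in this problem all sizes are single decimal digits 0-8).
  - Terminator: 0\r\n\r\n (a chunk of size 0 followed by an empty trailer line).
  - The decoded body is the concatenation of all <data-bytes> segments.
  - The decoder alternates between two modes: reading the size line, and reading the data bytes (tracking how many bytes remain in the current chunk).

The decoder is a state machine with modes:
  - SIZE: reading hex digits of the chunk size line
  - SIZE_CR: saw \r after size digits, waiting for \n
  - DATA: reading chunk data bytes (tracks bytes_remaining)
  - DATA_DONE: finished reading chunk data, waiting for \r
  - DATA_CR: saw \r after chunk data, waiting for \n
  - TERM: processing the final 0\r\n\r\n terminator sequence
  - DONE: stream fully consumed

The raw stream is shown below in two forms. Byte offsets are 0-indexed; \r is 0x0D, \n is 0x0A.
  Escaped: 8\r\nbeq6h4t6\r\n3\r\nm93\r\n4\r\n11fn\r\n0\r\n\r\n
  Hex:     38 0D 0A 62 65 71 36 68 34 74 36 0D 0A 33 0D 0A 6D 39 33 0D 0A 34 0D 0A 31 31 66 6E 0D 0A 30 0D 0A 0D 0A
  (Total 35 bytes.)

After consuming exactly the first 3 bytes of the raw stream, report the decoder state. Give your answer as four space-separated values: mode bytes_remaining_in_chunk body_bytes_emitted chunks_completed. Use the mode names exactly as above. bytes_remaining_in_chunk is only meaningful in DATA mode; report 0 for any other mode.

Answer: DATA 8 0 0

Derivation:
Byte 0 = '8': mode=SIZE remaining=0 emitted=0 chunks_done=0
Byte 1 = 0x0D: mode=SIZE_CR remaining=0 emitted=0 chunks_done=0
Byte 2 = 0x0A: mode=DATA remaining=8 emitted=0 chunks_done=0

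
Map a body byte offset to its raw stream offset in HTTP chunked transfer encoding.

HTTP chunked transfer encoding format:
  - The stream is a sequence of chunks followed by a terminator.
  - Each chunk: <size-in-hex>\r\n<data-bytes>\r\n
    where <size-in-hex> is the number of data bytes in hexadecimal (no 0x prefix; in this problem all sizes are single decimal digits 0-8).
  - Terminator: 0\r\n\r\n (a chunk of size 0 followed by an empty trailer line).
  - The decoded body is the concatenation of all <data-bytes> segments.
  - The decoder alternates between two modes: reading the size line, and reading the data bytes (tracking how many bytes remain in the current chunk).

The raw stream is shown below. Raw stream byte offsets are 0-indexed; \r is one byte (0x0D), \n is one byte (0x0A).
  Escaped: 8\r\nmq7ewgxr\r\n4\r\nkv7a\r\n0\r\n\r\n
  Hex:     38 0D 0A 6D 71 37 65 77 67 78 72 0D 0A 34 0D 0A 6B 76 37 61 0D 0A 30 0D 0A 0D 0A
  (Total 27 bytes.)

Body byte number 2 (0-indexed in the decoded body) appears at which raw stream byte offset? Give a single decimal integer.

Chunk 1: stream[0..1]='8' size=0x8=8, data at stream[3..11]='mq7ewgxr' -> body[0..8], body so far='mq7ewgxr'
Chunk 2: stream[13..14]='4' size=0x4=4, data at stream[16..20]='kv7a' -> body[8..12], body so far='mq7ewgxrkv7a'
Chunk 3: stream[22..23]='0' size=0 (terminator). Final body='mq7ewgxrkv7a' (12 bytes)
Body byte 2 at stream offset 5

Answer: 5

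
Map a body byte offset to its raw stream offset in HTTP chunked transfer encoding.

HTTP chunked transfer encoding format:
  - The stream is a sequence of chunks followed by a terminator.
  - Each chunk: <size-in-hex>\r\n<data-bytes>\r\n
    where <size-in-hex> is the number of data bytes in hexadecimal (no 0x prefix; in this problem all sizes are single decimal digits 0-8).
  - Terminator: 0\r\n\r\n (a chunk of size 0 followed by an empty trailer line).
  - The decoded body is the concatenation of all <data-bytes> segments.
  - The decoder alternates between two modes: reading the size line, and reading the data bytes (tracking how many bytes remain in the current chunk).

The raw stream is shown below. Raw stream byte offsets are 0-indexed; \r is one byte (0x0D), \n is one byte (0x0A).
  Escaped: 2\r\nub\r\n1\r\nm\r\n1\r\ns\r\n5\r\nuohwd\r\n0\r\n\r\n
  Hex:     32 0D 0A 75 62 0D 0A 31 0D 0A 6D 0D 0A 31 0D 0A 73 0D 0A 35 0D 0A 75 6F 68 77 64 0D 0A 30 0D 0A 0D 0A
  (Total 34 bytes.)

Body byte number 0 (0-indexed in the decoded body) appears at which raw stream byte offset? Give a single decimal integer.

Chunk 1: stream[0..1]='2' size=0x2=2, data at stream[3..5]='ub' -> body[0..2], body so far='ub'
Chunk 2: stream[7..8]='1' size=0x1=1, data at stream[10..11]='m' -> body[2..3], body so far='ubm'
Chunk 3: stream[13..14]='1' size=0x1=1, data at stream[16..17]='s' -> body[3..4], body so far='ubms'
Chunk 4: stream[19..20]='5' size=0x5=5, data at stream[22..27]='uohwd' -> body[4..9], body so far='ubmsuohwd'
Chunk 5: stream[29..30]='0' size=0 (terminator). Final body='ubmsuohwd' (9 bytes)
Body byte 0 at stream offset 3

Answer: 3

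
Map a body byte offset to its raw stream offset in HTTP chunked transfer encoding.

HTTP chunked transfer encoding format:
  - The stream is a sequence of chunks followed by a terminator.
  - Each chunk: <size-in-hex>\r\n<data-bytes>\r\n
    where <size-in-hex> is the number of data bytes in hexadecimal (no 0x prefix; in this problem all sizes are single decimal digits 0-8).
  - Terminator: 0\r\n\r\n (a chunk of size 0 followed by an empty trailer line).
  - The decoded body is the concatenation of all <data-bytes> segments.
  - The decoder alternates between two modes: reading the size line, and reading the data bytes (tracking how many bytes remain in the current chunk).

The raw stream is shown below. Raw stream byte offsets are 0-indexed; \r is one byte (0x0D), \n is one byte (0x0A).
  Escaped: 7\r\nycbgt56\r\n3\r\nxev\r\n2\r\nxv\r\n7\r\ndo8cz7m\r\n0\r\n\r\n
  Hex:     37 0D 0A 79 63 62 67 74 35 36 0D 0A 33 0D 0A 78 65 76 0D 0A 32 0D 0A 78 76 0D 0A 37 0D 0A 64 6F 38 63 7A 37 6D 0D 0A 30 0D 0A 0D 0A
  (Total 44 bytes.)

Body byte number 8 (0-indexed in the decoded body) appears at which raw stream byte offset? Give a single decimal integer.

Chunk 1: stream[0..1]='7' size=0x7=7, data at stream[3..10]='ycbgt56' -> body[0..7], body so far='ycbgt56'
Chunk 2: stream[12..13]='3' size=0x3=3, data at stream[15..18]='xev' -> body[7..10], body so far='ycbgt56xev'
Chunk 3: stream[20..21]='2' size=0x2=2, data at stream[23..25]='xv' -> body[10..12], body so far='ycbgt56xevxv'
Chunk 4: stream[27..28]='7' size=0x7=7, data at stream[30..37]='do8cz7m' -> body[12..19], body so far='ycbgt56xevxvdo8cz7m'
Chunk 5: stream[39..40]='0' size=0 (terminator). Final body='ycbgt56xevxvdo8cz7m' (19 bytes)
Body byte 8 at stream offset 16

Answer: 16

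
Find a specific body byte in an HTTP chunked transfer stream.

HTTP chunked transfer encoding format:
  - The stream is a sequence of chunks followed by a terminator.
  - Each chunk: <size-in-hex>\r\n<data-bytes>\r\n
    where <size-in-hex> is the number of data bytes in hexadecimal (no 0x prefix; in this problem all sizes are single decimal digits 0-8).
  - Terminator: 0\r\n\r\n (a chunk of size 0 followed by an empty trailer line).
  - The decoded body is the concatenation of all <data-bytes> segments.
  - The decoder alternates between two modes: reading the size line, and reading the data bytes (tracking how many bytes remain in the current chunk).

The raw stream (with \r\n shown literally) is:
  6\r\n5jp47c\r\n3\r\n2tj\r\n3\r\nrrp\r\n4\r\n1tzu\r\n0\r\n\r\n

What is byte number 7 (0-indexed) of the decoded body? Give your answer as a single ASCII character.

Chunk 1: stream[0..1]='6' size=0x6=6, data at stream[3..9]='5jp47c' -> body[0..6], body so far='5jp47c'
Chunk 2: stream[11..12]='3' size=0x3=3, data at stream[14..17]='2tj' -> body[6..9], body so far='5jp47c2tj'
Chunk 3: stream[19..20]='3' size=0x3=3, data at stream[22..25]='rrp' -> body[9..12], body so far='5jp47c2tjrrp'
Chunk 4: stream[27..28]='4' size=0x4=4, data at stream[30..34]='1tzu' -> body[12..16], body so far='5jp47c2tjrrp1tzu'
Chunk 5: stream[36..37]='0' size=0 (terminator). Final body='5jp47c2tjrrp1tzu' (16 bytes)
Body byte 7 = 't'

Answer: t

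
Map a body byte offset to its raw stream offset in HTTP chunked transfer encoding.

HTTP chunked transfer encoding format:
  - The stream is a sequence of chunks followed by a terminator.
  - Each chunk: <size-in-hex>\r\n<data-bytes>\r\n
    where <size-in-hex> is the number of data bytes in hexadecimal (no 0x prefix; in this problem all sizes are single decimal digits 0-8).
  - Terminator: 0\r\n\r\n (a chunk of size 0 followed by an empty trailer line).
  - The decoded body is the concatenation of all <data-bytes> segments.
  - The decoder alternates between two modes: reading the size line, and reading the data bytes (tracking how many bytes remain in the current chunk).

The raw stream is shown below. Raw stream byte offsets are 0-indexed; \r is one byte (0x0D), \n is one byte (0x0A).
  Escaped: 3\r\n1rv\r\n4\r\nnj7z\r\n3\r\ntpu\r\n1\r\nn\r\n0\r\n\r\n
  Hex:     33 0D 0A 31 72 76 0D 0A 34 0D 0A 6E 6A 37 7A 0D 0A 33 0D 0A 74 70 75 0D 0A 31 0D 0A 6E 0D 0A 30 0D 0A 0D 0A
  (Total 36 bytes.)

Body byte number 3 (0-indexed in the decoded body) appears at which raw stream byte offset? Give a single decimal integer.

Answer: 11

Derivation:
Chunk 1: stream[0..1]='3' size=0x3=3, data at stream[3..6]='1rv' -> body[0..3], body so far='1rv'
Chunk 2: stream[8..9]='4' size=0x4=4, data at stream[11..15]='nj7z' -> body[3..7], body so far='1rvnj7z'
Chunk 3: stream[17..18]='3' size=0x3=3, data at stream[20..23]='tpu' -> body[7..10], body so far='1rvnj7ztpu'
Chunk 4: stream[25..26]='1' size=0x1=1, data at stream[28..29]='n' -> body[10..11], body so far='1rvnj7ztpun'
Chunk 5: stream[31..32]='0' size=0 (terminator). Final body='1rvnj7ztpun' (11 bytes)
Body byte 3 at stream offset 11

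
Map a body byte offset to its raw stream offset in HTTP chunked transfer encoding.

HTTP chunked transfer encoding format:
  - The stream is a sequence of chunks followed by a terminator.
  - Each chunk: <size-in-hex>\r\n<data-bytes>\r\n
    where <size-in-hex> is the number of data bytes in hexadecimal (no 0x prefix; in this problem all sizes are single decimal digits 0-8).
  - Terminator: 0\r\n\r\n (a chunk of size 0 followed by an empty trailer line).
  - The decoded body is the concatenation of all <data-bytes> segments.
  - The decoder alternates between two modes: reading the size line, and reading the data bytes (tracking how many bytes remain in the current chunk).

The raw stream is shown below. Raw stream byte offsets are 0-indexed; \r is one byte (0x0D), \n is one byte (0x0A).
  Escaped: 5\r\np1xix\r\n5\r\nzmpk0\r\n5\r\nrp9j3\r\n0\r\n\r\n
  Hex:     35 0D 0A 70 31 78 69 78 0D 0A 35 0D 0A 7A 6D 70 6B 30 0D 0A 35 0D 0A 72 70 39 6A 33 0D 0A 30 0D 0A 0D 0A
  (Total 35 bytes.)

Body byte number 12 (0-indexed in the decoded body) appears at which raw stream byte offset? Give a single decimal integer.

Chunk 1: stream[0..1]='5' size=0x5=5, data at stream[3..8]='p1xix' -> body[0..5], body so far='p1xix'
Chunk 2: stream[10..11]='5' size=0x5=5, data at stream[13..18]='zmpk0' -> body[5..10], body so far='p1xixzmpk0'
Chunk 3: stream[20..21]='5' size=0x5=5, data at stream[23..28]='rp9j3' -> body[10..15], body so far='p1xixzmpk0rp9j3'
Chunk 4: stream[30..31]='0' size=0 (terminator). Final body='p1xixzmpk0rp9j3' (15 bytes)
Body byte 12 at stream offset 25

Answer: 25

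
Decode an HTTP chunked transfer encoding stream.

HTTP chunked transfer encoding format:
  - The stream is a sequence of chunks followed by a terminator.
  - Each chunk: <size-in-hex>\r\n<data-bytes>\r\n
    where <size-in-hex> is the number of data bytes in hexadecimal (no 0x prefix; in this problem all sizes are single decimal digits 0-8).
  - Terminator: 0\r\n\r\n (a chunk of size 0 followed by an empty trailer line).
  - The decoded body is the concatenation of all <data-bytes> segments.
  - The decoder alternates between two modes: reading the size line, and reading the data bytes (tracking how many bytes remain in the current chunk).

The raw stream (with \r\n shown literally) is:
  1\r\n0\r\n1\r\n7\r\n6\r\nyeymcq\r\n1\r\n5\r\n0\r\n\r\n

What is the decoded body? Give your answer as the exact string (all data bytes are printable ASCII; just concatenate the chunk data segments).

Answer: 07yeymcq5

Derivation:
Chunk 1: stream[0..1]='1' size=0x1=1, data at stream[3..4]='0' -> body[0..1], body so far='0'
Chunk 2: stream[6..7]='1' size=0x1=1, data at stream[9..10]='7' -> body[1..2], body so far='07'
Chunk 3: stream[12..13]='6' size=0x6=6, data at stream[15..21]='yeymcq' -> body[2..8], body so far='07yeymcq'
Chunk 4: stream[23..24]='1' size=0x1=1, data at stream[26..27]='5' -> body[8..9], body so far='07yeymcq5'
Chunk 5: stream[29..30]='0' size=0 (terminator). Final body='07yeymcq5' (9 bytes)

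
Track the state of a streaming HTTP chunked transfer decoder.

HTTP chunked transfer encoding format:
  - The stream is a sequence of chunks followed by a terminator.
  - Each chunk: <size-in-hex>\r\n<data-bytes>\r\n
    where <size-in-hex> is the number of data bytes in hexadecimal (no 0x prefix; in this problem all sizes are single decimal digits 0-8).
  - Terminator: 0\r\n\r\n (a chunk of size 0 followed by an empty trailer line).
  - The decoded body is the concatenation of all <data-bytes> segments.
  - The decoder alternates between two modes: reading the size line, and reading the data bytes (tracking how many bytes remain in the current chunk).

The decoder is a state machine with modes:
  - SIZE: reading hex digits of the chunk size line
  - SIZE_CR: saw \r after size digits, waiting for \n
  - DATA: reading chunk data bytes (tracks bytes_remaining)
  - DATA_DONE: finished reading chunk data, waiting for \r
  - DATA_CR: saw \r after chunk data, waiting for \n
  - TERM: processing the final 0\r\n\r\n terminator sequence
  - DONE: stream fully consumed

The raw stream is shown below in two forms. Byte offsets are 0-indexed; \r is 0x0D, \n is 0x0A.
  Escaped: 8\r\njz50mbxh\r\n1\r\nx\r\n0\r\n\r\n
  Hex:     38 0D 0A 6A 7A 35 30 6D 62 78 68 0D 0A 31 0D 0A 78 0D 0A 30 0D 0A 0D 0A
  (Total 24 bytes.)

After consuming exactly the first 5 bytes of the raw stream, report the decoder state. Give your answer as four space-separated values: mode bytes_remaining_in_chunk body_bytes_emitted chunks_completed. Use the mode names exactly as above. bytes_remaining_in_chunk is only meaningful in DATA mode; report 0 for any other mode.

Byte 0 = '8': mode=SIZE remaining=0 emitted=0 chunks_done=0
Byte 1 = 0x0D: mode=SIZE_CR remaining=0 emitted=0 chunks_done=0
Byte 2 = 0x0A: mode=DATA remaining=8 emitted=0 chunks_done=0
Byte 3 = 'j': mode=DATA remaining=7 emitted=1 chunks_done=0
Byte 4 = 'z': mode=DATA remaining=6 emitted=2 chunks_done=0

Answer: DATA 6 2 0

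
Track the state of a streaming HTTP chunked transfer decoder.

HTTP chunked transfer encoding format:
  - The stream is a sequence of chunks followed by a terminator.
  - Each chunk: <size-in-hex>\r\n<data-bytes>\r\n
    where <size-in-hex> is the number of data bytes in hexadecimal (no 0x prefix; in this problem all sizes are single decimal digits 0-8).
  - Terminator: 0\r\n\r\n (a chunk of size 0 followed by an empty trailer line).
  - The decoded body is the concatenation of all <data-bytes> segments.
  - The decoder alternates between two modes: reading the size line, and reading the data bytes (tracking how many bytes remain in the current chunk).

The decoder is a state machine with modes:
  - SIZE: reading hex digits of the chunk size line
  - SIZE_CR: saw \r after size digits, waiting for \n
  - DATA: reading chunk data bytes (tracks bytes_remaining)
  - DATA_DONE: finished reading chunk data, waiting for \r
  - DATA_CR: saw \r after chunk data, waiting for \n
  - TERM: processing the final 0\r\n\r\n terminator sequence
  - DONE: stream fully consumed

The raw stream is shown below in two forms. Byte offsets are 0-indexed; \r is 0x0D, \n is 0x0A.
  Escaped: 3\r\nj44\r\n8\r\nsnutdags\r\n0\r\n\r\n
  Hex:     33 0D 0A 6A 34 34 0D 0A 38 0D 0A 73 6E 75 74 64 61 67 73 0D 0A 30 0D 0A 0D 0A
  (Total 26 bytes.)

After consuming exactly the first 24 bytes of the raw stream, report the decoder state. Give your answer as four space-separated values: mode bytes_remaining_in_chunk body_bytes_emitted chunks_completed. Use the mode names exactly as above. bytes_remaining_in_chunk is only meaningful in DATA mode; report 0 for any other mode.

Answer: TERM 0 11 2

Derivation:
Byte 0 = '3': mode=SIZE remaining=0 emitted=0 chunks_done=0
Byte 1 = 0x0D: mode=SIZE_CR remaining=0 emitted=0 chunks_done=0
Byte 2 = 0x0A: mode=DATA remaining=3 emitted=0 chunks_done=0
Byte 3 = 'j': mode=DATA remaining=2 emitted=1 chunks_done=0
Byte 4 = '4': mode=DATA remaining=1 emitted=2 chunks_done=0
Byte 5 = '4': mode=DATA_DONE remaining=0 emitted=3 chunks_done=0
Byte 6 = 0x0D: mode=DATA_CR remaining=0 emitted=3 chunks_done=0
Byte 7 = 0x0A: mode=SIZE remaining=0 emitted=3 chunks_done=1
Byte 8 = '8': mode=SIZE remaining=0 emitted=3 chunks_done=1
Byte 9 = 0x0D: mode=SIZE_CR remaining=0 emitted=3 chunks_done=1
Byte 10 = 0x0A: mode=DATA remaining=8 emitted=3 chunks_done=1
Byte 11 = 's': mode=DATA remaining=7 emitted=4 chunks_done=1
Byte 12 = 'n': mode=DATA remaining=6 emitted=5 chunks_done=1
Byte 13 = 'u': mode=DATA remaining=5 emitted=6 chunks_done=1
Byte 14 = 't': mode=DATA remaining=4 emitted=7 chunks_done=1
Byte 15 = 'd': mode=DATA remaining=3 emitted=8 chunks_done=1
Byte 16 = 'a': mode=DATA remaining=2 emitted=9 chunks_done=1
Byte 17 = 'g': mode=DATA remaining=1 emitted=10 chunks_done=1
Byte 18 = 's': mode=DATA_DONE remaining=0 emitted=11 chunks_done=1
Byte 19 = 0x0D: mode=DATA_CR remaining=0 emitted=11 chunks_done=1
Byte 20 = 0x0A: mode=SIZE remaining=0 emitted=11 chunks_done=2
Byte 21 = '0': mode=SIZE remaining=0 emitted=11 chunks_done=2
Byte 22 = 0x0D: mode=SIZE_CR remaining=0 emitted=11 chunks_done=2
Byte 23 = 0x0A: mode=TERM remaining=0 emitted=11 chunks_done=2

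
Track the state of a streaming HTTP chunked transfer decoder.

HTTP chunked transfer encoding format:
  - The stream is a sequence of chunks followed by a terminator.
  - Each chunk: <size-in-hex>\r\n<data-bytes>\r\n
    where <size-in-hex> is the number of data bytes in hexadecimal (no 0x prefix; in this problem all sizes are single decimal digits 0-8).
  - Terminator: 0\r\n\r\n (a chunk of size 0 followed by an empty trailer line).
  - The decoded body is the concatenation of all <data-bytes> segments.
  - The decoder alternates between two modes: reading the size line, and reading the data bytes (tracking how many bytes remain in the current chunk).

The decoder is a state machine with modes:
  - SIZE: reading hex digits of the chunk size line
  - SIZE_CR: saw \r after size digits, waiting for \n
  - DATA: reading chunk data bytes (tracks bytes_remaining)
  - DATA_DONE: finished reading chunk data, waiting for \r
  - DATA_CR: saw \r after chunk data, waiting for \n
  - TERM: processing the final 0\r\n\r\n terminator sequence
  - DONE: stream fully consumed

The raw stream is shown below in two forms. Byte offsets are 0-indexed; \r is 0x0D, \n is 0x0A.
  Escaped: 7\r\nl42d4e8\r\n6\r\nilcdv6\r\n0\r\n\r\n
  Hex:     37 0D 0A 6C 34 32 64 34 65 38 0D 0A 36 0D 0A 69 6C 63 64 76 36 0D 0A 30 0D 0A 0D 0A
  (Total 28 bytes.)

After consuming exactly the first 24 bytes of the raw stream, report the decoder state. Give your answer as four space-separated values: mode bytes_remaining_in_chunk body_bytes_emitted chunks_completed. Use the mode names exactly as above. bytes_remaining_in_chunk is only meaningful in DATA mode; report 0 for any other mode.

Byte 0 = '7': mode=SIZE remaining=0 emitted=0 chunks_done=0
Byte 1 = 0x0D: mode=SIZE_CR remaining=0 emitted=0 chunks_done=0
Byte 2 = 0x0A: mode=DATA remaining=7 emitted=0 chunks_done=0
Byte 3 = 'l': mode=DATA remaining=6 emitted=1 chunks_done=0
Byte 4 = '4': mode=DATA remaining=5 emitted=2 chunks_done=0
Byte 5 = '2': mode=DATA remaining=4 emitted=3 chunks_done=0
Byte 6 = 'd': mode=DATA remaining=3 emitted=4 chunks_done=0
Byte 7 = '4': mode=DATA remaining=2 emitted=5 chunks_done=0
Byte 8 = 'e': mode=DATA remaining=1 emitted=6 chunks_done=0
Byte 9 = '8': mode=DATA_DONE remaining=0 emitted=7 chunks_done=0
Byte 10 = 0x0D: mode=DATA_CR remaining=0 emitted=7 chunks_done=0
Byte 11 = 0x0A: mode=SIZE remaining=0 emitted=7 chunks_done=1
Byte 12 = '6': mode=SIZE remaining=0 emitted=7 chunks_done=1
Byte 13 = 0x0D: mode=SIZE_CR remaining=0 emitted=7 chunks_done=1
Byte 14 = 0x0A: mode=DATA remaining=6 emitted=7 chunks_done=1
Byte 15 = 'i': mode=DATA remaining=5 emitted=8 chunks_done=1
Byte 16 = 'l': mode=DATA remaining=4 emitted=9 chunks_done=1
Byte 17 = 'c': mode=DATA remaining=3 emitted=10 chunks_done=1
Byte 18 = 'd': mode=DATA remaining=2 emitted=11 chunks_done=1
Byte 19 = 'v': mode=DATA remaining=1 emitted=12 chunks_done=1
Byte 20 = '6': mode=DATA_DONE remaining=0 emitted=13 chunks_done=1
Byte 21 = 0x0D: mode=DATA_CR remaining=0 emitted=13 chunks_done=1
Byte 22 = 0x0A: mode=SIZE remaining=0 emitted=13 chunks_done=2
Byte 23 = '0': mode=SIZE remaining=0 emitted=13 chunks_done=2

Answer: SIZE 0 13 2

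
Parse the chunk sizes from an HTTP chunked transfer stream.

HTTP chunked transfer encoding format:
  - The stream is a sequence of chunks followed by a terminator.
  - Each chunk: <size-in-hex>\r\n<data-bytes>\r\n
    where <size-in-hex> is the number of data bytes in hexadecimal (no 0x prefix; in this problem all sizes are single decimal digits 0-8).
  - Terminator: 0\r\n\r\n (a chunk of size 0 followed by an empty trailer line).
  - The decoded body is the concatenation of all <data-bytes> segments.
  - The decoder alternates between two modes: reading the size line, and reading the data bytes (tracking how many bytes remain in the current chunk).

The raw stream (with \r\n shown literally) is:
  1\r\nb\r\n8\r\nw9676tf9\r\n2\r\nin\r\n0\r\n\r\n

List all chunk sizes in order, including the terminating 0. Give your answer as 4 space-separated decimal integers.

Answer: 1 8 2 0

Derivation:
Chunk 1: stream[0..1]='1' size=0x1=1, data at stream[3..4]='b' -> body[0..1], body so far='b'
Chunk 2: stream[6..7]='8' size=0x8=8, data at stream[9..17]='w9676tf9' -> body[1..9], body so far='bw9676tf9'
Chunk 3: stream[19..20]='2' size=0x2=2, data at stream[22..24]='in' -> body[9..11], body so far='bw9676tf9in'
Chunk 4: stream[26..27]='0' size=0 (terminator). Final body='bw9676tf9in' (11 bytes)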